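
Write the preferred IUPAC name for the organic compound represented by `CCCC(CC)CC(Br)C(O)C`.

3-bromo-5-ethyloctan-2-ol

Counting along the main chain through the –OH group gives 8 carbons: the parent is octane.
An alcohol (–OH) is the principal characteristic group, giving the suffix -ol.
Choose the numbering such that numbering from this end puts the hydroxyl group at C-2 rather than C-7.
That gives the hydroxyl at C-2; a bromo group at C-3; an ethyl group at C-5.
Substituent prefixes are cited in alphabetical order (multiplying prefixes like di-/tri- are ignored for ordering).
Assembling the pieces gives 3-bromo-5-ethyloctan-2-ol.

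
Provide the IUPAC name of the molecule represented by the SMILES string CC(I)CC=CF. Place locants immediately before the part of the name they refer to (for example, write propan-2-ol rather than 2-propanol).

1-fluoro-4-iodopent-1-ene

The longest chain bearing the multiple bond is 5 carbons long (pentane).
A C=C double bond in the chain gives the infix -ene-.
Choose the numbering such that numbering from this end puts the double bond at C-1 rather than C-4.
With this numbering: the double bond between C-1 and C-2; a fluoro group at C-1; an iodo group at C-4.
The substituents are ordered alphabetically, ignoring any di-/tri- multipliers.
Putting it together: 1-fluoro-4-iodopent-1-ene.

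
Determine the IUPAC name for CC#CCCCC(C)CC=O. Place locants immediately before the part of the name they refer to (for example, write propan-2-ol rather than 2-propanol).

3-methylnon-7-ynal

Counting along the main chain through the –CHO group and the multiple bond gives 9 carbons: the parent is nonane.
The principal characteristic group is an aldehyde (terminal –CHO), named with the suffix -al.
A C≡C triple bond in the chain gives the infix -yne-.
The numbering direction is chosen so that the aldehyde carbon is C-1 by definition.
This places the triple bond between C-7 and C-8; a methyl group at C-3.
The name is 3-methylnon-7-ynal.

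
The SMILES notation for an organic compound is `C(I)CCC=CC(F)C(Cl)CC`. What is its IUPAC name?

The longest chain bearing the multiple bond is 9 carbons long (nonane).
There is one C=C double bond, indicated by the ending -ene.
The numbering direction is chosen so that numbering from this end puts the double bond at C-4 rather than C-5.
This places the double bond between C-4 and C-5; a chloro group at C-7; a fluoro group at C-6; an iodo group at C-1.
The substituents are ordered alphabetically, ignoring any di-/tri- multipliers.
The name is 7-chloro-6-fluoro-1-iodonon-4-ene.

7-chloro-6-fluoro-1-iodonon-4-ene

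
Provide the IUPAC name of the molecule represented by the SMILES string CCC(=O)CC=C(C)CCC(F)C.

9-fluoro-6-methyldec-5-en-3-one

Counting along the main chain through the carbonyl and the multiple bond gives 10 carbons: the parent is decane.
The principal characteristic group is a ketone (C=O on an internal carbon), named with the suffix -one.
The chain contains a C=C double bond, so the unsaturation ending is -ene.
Number the chain so that numbering from this end puts the carbonyl group at C-3 rather than C-8.
This places the carbonyl at C-3; the double bond between C-5 and C-6; a fluoro group at C-9; a methyl group at C-6.
Substituent prefixes are cited in alphabetical order (multiplying prefixes like di-/tri- are ignored for ordering).
The name is 9-fluoro-6-methyldec-5-en-3-one.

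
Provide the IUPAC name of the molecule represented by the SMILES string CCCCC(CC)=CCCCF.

The longest chain bearing the multiple bond is 9 carbons long (nonane).
The chain contains a C=C double bond, so the unsaturation ending is -ene.
The numbering direction is chosen so that numbering from this end puts the double bond at C-4 rather than C-5.
With this numbering: the double bond between C-4 and C-5; an ethyl group at C-5; a fluoro group at C-1.
Prefixes are listed alphabetically: ethyl, fluoro.
The name is 5-ethyl-1-fluoronon-4-ene.

5-ethyl-1-fluoronon-4-ene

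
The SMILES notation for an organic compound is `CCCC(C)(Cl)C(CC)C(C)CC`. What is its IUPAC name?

5-chloro-4-ethyl-3,5-dimethyloctane

The parent chain contains 8 carbons (octane).
Choose the numbering such that the substituent locant set {3,4,5,5} is lower than {4,4,5,6} at the first point of difference.
This places a chloro group at C-5; an ethyl group at C-4; methyl groups at C-3 and C-5.
The substituents are ordered alphabetically, ignoring any di-/tri- multipliers.
The name is 5-chloro-4-ethyl-3,5-dimethyloctane.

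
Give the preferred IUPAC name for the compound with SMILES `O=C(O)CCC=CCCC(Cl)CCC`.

8-chloroundec-4-enoic acid

Counting along the main chain through the –COOH group and the multiple bond gives 11 carbons: the parent is undecane.
The principal characteristic group is a carboxylic acid (terminal –COOH), named with the suffix -oic acid.
The chain contains a C=C double bond, so the unsaturation ending is -ene.
Number the chain so that the carboxylic acid carbon is C-1 by definition.
With this numbering: the double bond between C-4 and C-5; a chloro group at C-8.
Putting it together: 8-chloroundec-4-enoic acid.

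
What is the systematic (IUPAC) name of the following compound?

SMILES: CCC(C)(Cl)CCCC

3-chloro-3-methylheptane

The parent chain contains 7 carbons (heptane).
Choose the numbering such that the substituent locant set {3,3} is lower than {5,5} at the first point of difference.
This places a chloro group at C-3; a methyl group at C-3.
Substituent prefixes are cited in alphabetical order (multiplying prefixes like di-/tri- are ignored for ordering).
Putting it together: 3-chloro-3-methylheptane.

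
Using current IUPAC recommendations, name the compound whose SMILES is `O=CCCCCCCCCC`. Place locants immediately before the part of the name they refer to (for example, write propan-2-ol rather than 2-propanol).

decanal

The longest carbon chain that includes the –CHO group has 10 carbons, so the parent hydride is decane.
An aldehyde (terminal –CHO) is the principal characteristic group, giving the suffix -al.
Choose the numbering such that the aldehyde carbon is C-1 by definition.
Putting it together: decanal.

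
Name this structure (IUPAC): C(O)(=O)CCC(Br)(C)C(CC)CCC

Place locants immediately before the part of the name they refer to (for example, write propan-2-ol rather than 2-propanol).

The longest carbon chain that includes the –COOH group has 8 carbons, so the parent hydride is octane.
The highest-priority functional group is a carboxylic acid (terminal –COOH), so the name ends in -oic acid.
Choose the numbering such that the carboxylic acid carbon is C-1 by definition.
That gives a bromo group at C-4; an ethyl group at C-5; a methyl group at C-4.
The substituents are ordered alphabetically, ignoring any di-/tri- multipliers.
Assembling the pieces gives 4-bromo-5-ethyl-4-methyloctanoic acid.

4-bromo-5-ethyl-4-methyloctanoic acid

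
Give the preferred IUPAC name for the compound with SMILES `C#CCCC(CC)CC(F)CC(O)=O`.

The longest chain bearing the –COOH group and the multiple bond is 9 carbons long (nonane).
The highest-priority functional group is a carboxylic acid (terminal –COOH), so the name ends in -oic acid.
There is one C≡C triple bond, indicated by the ending -yne.
Number the chain so that the carboxylic acid carbon is C-1 by definition.
This places the triple bond between C-8 and C-9; an ethyl group at C-5; a fluoro group at C-3.
Substituent prefixes are cited in alphabetical order (multiplying prefixes like di-/tri- are ignored for ordering).
The name is 5-ethyl-3-fluoronon-8-ynoic acid.

5-ethyl-3-fluoronon-8-ynoic acid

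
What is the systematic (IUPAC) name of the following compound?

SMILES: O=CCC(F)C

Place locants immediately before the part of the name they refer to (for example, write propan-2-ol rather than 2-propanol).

3-fluorobutanal

Counting along the main chain through the –CHO group gives 4 carbons: the parent is butane.
An aldehyde (terminal –CHO) is the principal characteristic group, giving the suffix -al.
Number the chain so that the aldehyde carbon is C-1 by definition.
That gives a fluoro group at C-3.
Assembling the pieces gives 3-fluorobutanal.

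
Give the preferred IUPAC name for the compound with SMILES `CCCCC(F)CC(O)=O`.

The longest chain bearing the –COOH group is 7 carbons long (heptane).
A carboxylic acid (terminal –COOH) is the principal characteristic group, giving the suffix -oic acid.
The numbering direction is chosen so that the carboxylic acid carbon is C-1 by definition.
With this numbering: a fluoro group at C-3.
Putting it together: 3-fluoroheptanoic acid.

3-fluoroheptanoic acid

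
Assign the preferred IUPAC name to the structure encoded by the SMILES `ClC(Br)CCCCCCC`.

1-bromo-1-chlorooctane

The longest continuous carbon chain has 8 atoms, so the parent hydride is octane.
The numbering direction is chosen so that the substituent locant set {1,1} is lower than {8,8} at the first point of difference.
With this numbering: a bromo group at C-1; a chloro group at C-1.
Prefixes are listed alphabetically: bromo, chloro.
The name is 1-bromo-1-chlorooctane.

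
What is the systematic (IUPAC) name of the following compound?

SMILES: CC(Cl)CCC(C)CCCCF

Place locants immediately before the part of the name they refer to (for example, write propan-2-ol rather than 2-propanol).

The longest carbon chain is 9 atoms: the parent is nonane.
Choose the numbering such that the substituent locant set {1,5,8} is lower than {2,5,9} at the first point of difference.
This places a chloro group at C-8; a fluoro group at C-1; a methyl group at C-5.
The substituents are ordered alphabetically, ignoring any di-/tri- multipliers.
Assembling the pieces gives 8-chloro-1-fluoro-5-methylnonane.

8-chloro-1-fluoro-5-methylnonane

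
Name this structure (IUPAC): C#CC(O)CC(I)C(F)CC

6-fluoro-5-iodooct-1-yn-3-ol

The longest carbon chain that includes the –OH group and the multiple bond has 8 carbons, so the parent hydride is octane.
The highest-priority functional group is an alcohol (–OH), so the name ends in -ol.
A C≡C triple bond in the chain gives the infix -yne-.
Number the chain so that numbering from this end puts the hydroxyl group at C-3 rather than C-6.
With this numbering: the hydroxyl at C-3; the triple bond between C-1 and C-2; a fluoro group at C-6; an iodo group at C-5.
The substituents are ordered alphabetically, ignoring any di-/tri- multipliers.
Putting it together: 6-fluoro-5-iodooct-1-yn-3-ol.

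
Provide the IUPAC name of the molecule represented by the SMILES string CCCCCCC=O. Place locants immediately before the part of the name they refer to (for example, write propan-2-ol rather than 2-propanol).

The longest chain bearing the –CHO group is 7 carbons long (heptane).
The principal characteristic group is an aldehyde (terminal –CHO), named with the suffix -al.
Number the chain so that the aldehyde carbon is C-1 by definition.
Assembling the pieces gives heptanal.

heptanal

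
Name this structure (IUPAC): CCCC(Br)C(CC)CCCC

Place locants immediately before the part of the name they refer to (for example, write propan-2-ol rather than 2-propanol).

The longest continuous carbon chain has 9 atoms, so the parent hydride is nonane.
Number the chain so that the substituent locant set {4,5} is lower than {5,6} at the first point of difference.
This places a bromo group at C-4; an ethyl group at C-5.
Substituent prefixes are cited in alphabetical order (multiplying prefixes like di-/tri- are ignored for ordering).
The name is 4-bromo-5-ethylnonane.

4-bromo-5-ethylnonane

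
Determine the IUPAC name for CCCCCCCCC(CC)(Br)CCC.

4-bromo-4-ethyldodecane

The parent chain contains 12 carbons (dodecane).
Number the chain so that the substituent locant set {4,4} is lower than {9,9} at the first point of difference.
With this numbering: a bromo group at C-4; an ethyl group at C-4.
The substituents are ordered alphabetically, ignoring any di-/tri- multipliers.
The name is 4-bromo-4-ethyldodecane.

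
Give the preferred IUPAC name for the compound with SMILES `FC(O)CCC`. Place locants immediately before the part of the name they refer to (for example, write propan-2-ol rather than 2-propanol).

1-fluorobutan-1-ol

The longest carbon chain that includes the –OH group has 4 carbons, so the parent hydride is butane.
The highest-priority functional group is an alcohol (–OH), so the name ends in -ol.
Choose the numbering such that numbering from this end puts the hydroxyl group at C-1 rather than C-4.
This places the hydroxyl at C-1; a fluoro group at C-1.
The name is 1-fluorobutan-1-ol.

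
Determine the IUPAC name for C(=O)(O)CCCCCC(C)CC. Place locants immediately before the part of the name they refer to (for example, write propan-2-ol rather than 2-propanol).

7-methylnonanoic acid

The longest chain bearing the –COOH group is 9 carbons long (nonane).
A carboxylic acid (terminal –COOH) is the principal characteristic group, giving the suffix -oic acid.
Number the chain so that the carboxylic acid carbon is C-1 by definition.
With this numbering: a methyl group at C-7.
Assembling the pieces gives 7-methylnonanoic acid.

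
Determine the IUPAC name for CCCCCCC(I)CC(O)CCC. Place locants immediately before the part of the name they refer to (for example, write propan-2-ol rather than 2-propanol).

The longest carbon chain that includes the –OH group has 12 carbons, so the parent hydride is dodecane.
An alcohol (–OH) is the principal characteristic group, giving the suffix -ol.
Choose the numbering such that numbering from this end puts the hydroxyl group at C-4 rather than C-9.
That gives the hydroxyl at C-4; an iodo group at C-6.
Assembling the pieces gives 6-iodododecan-4-ol.

6-iodododecan-4-ol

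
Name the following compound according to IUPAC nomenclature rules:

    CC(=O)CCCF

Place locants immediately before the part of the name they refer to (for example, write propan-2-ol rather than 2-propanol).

5-fluoropentan-2-one

Counting along the main chain through the carbonyl gives 5 carbons: the parent is pentane.
A ketone (C=O on an internal carbon) is the principal characteristic group, giving the suffix -one.
Choose the numbering such that numbering from this end puts the carbonyl group at C-2 rather than C-4.
This places the carbonyl at C-2; a fluoro group at C-5.
The name is 5-fluoropentan-2-one.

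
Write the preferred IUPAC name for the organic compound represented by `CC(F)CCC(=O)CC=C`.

7-fluorooct-1-en-4-one

The longest carbon chain that includes the carbonyl and the multiple bond has 8 carbons, so the parent hydride is octane.
A ketone (C=O on an internal carbon) is the principal characteristic group, giving the suffix -one.
A C=C double bond in the chain gives the infix -ene-.
The numbering direction is chosen so that numbering from this end puts the carbonyl group at C-4 rather than C-5.
With this numbering: the carbonyl at C-4; the double bond between C-1 and C-2; a fluoro group at C-7.
Assembling the pieces gives 7-fluorooct-1-en-4-one.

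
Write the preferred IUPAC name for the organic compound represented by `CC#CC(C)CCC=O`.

The longest carbon chain that includes the –CHO group and the multiple bond has 7 carbons, so the parent hydride is heptane.
The principal characteristic group is an aldehyde (terminal –CHO), named with the suffix -al.
There is one C≡C triple bond, indicated by the ending -yne.
The numbering direction is chosen so that the aldehyde carbon is C-1 by definition.
With this numbering: the triple bond between C-5 and C-6; a methyl group at C-4.
Assembling the pieces gives 4-methylhept-5-ynal.

4-methylhept-5-ynal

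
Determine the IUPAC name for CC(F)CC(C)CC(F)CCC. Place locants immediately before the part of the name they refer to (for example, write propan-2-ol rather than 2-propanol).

The longest carbon chain is 9 atoms: the parent is nonane.
The numbering direction is chosen so that the substituent locant set {2,4,6} is lower than {4,6,8} at the first point of difference.
With this numbering: fluoro groups at C-2 and C-6; a methyl group at C-4.
The substituents are ordered alphabetically, ignoring any di-/tri- multipliers.
Putting it together: 2,6-difluoro-4-methylnonane.

2,6-difluoro-4-methylnonane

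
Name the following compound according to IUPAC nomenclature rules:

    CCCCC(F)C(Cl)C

The longest continuous carbon chain has 7 atoms, so the parent hydride is heptane.
Choose the numbering such that the substituent locant set {2,3} is lower than {5,6} at the first point of difference.
That gives a chloro group at C-2; a fluoro group at C-3.
Prefixes are listed alphabetically: chloro, fluoro.
Putting it together: 2-chloro-3-fluoroheptane.

2-chloro-3-fluoroheptane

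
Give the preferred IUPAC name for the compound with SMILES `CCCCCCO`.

hexan-1-ol

The longest carbon chain that includes the –OH group has 6 carbons, so the parent hydride is hexane.
An alcohol (–OH) is the principal characteristic group, giving the suffix -ol.
Number the chain so that numbering from this end puts the hydroxyl group at C-1 rather than C-6.
With this numbering: the hydroxyl at C-1.
Putting it together: hexan-1-ol.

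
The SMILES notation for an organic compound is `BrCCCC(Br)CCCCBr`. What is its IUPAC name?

The longest continuous carbon chain has 8 atoms, so the parent hydride is octane.
The numbering direction is chosen so that the substituent locant set {1,4,8} is lower than {1,5,8} at the first point of difference.
With this numbering: bromo groups at C-1 and C-4 and C-8.
Putting it together: 1,4,8-tribromooctane.

1,4,8-tribromooctane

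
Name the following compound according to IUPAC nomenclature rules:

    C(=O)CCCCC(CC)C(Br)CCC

7-bromo-6-ethyldecanal

Counting along the main chain through the –CHO group gives 10 carbons: the parent is decane.
An aldehyde (terminal –CHO) is the principal characteristic group, giving the suffix -al.
The numbering direction is chosen so that the aldehyde carbon is C-1 by definition.
That gives a bromo group at C-7; an ethyl group at C-6.
The substituents are ordered alphabetically, ignoring any di-/tri- multipliers.
Assembling the pieces gives 7-bromo-6-ethyldecanal.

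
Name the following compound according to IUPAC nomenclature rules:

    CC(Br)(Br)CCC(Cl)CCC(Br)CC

The parent chain contains 10 carbons (decane).
Choose the numbering such that the substituent locant set {2,2,5,8} is lower than {3,6,9,9} at the first point of difference.
With this numbering: bromo groups at C-2 (×2) and C-8; a chloro group at C-5.
Prefixes are listed alphabetically: bromo, chloro.
Assembling the pieces gives 2,2,8-tribromo-5-chlorodecane.

2,2,8-tribromo-5-chlorodecane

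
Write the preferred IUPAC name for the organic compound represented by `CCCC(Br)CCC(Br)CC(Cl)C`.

The longest carbon chain is 10 atoms: the parent is decane.
The numbering direction is chosen so that the substituent locant set {2,4,7} is lower than {4,7,9} at the first point of difference.
This places bromo groups at C-4 and C-7; a chloro group at C-2.
The substituents are ordered alphabetically, ignoring any di-/tri- multipliers.
Putting it together: 4,7-dibromo-2-chlorodecane.

4,7-dibromo-2-chlorodecane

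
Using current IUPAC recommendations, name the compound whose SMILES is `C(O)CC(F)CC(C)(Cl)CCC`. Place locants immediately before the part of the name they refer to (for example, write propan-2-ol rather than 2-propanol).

Counting along the main chain through the –OH group gives 8 carbons: the parent is octane.
The principal characteristic group is an alcohol (–OH), named with the suffix -ol.
The numbering direction is chosen so that numbering from this end puts the hydroxyl group at C-1 rather than C-8.
That gives the hydroxyl at C-1; a chloro group at C-5; a fluoro group at C-3; a methyl group at C-5.
Prefixes are listed alphabetically: chloro, fluoro, methyl.
The name is 5-chloro-3-fluoro-5-methyloctan-1-ol.

5-chloro-3-fluoro-5-methyloctan-1-ol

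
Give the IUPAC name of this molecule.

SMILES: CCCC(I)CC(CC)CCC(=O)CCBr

The longest chain bearing the carbonyl is 11 carbons long (undecane).
A ketone (C=O on an internal carbon) is the principal characteristic group, giving the suffix -one.
Choose the numbering such that numbering from this end puts the carbonyl group at C-3 rather than C-9.
This places the carbonyl at C-3; a bromo group at C-1; an ethyl group at C-6; an iodo group at C-8.
Prefixes are listed alphabetically: bromo, ethyl, iodo.
Putting it together: 1-bromo-6-ethyl-8-iodoundecan-3-one.

1-bromo-6-ethyl-8-iodoundecan-3-one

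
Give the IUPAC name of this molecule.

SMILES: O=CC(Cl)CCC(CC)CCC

The longest carbon chain that includes the –CHO group has 8 carbons, so the parent hydride is octane.
The highest-priority functional group is an aldehyde (terminal –CHO), so the name ends in -al.
The numbering direction is chosen so that the aldehyde carbon is C-1 by definition.
This places a chloro group at C-2; an ethyl group at C-5.
Substituent prefixes are cited in alphabetical order (multiplying prefixes like di-/tri- are ignored for ordering).
Putting it together: 2-chloro-5-ethyloctanal.

2-chloro-5-ethyloctanal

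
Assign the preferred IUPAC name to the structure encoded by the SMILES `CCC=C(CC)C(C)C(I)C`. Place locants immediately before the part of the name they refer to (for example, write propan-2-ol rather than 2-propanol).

4-ethyl-6-iodo-5-methylhept-3-ene

Counting along the main chain through the multiple bond gives 7 carbons: the parent is heptane.
The chain contains a C=C double bond, so the unsaturation ending is -ene.
Number the chain so that numbering from this end puts the double bond at C-3 rather than C-4.
That gives the double bond between C-3 and C-4; an ethyl group at C-4; an iodo group at C-6; a methyl group at C-5.
The substituents are ordered alphabetically, ignoring any di-/tri- multipliers.
The name is 4-ethyl-6-iodo-5-methylhept-3-ene.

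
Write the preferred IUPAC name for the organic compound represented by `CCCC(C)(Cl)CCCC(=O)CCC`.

8-chloro-8-methylundecan-4-one

The longest chain bearing the carbonyl is 11 carbons long (undecane).
The principal characteristic group is a ketone (C=O on an internal carbon), named with the suffix -one.
Choose the numbering such that numbering from this end puts the carbonyl group at C-4 rather than C-8.
That gives the carbonyl at C-4; a chloro group at C-8; a methyl group at C-8.
The substituents are ordered alphabetically, ignoring any di-/tri- multipliers.
The name is 8-chloro-8-methylundecan-4-one.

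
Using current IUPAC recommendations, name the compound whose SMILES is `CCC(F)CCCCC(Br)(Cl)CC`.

3-bromo-3-chloro-8-fluorodecane

The longest carbon chain is 10 atoms: the parent is decane.
The numbering direction is chosen so that the substituent locant set {3,3,8} is lower than {3,8,8} at the first point of difference.
With this numbering: a bromo group at C-3; a chloro group at C-3; a fluoro group at C-8.
The substituents are ordered alphabetically, ignoring any di-/tri- multipliers.
Assembling the pieces gives 3-bromo-3-chloro-8-fluorodecane.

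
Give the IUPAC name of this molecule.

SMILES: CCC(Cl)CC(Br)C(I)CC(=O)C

The longest carbon chain that includes the carbonyl has 9 carbons, so the parent hydride is nonane.
A ketone (C=O on an internal carbon) is the principal characteristic group, giving the suffix -one.
Choose the numbering such that numbering from this end puts the carbonyl group at C-2 rather than C-8.
That gives the carbonyl at C-2; a bromo group at C-5; a chloro group at C-7; an iodo group at C-4.
The substituents are ordered alphabetically, ignoring any di-/tri- multipliers.
Assembling the pieces gives 5-bromo-7-chloro-4-iodononan-2-one.

5-bromo-7-chloro-4-iodononan-2-one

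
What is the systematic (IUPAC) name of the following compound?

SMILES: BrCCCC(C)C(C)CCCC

The parent chain contains 9 carbons (nonane).
The numbering direction is chosen so that the substituent locant set {1,4,5} is lower than {5,6,9} at the first point of difference.
This places a bromo group at C-1; methyl groups at C-4 and C-5.
The substituents are ordered alphabetically, ignoring any di-/tri- multipliers.
Assembling the pieces gives 1-bromo-4,5-dimethylnonane.

1-bromo-4,5-dimethylnonane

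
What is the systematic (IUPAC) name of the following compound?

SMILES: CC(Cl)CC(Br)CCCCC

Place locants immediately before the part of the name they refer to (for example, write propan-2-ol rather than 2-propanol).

The longest carbon chain is 9 atoms: the parent is nonane.
Number the chain so that the substituent locant set {2,4} is lower than {6,8} at the first point of difference.
With this numbering: a bromo group at C-4; a chloro group at C-2.
The substituents are ordered alphabetically, ignoring any di-/tri- multipliers.
Assembling the pieces gives 4-bromo-2-chlorononane.

4-bromo-2-chlorononane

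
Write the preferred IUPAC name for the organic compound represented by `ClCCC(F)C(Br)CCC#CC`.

Counting along the main chain through the multiple bond gives 9 carbons: the parent is nonane.
A C≡C triple bond in the chain gives the infix -yne-.
The numbering direction is chosen so that numbering from this end puts the triple bond at C-2 rather than C-7.
With this numbering: the triple bond between C-2 and C-3; a bromo group at C-6; a chloro group at C-9; a fluoro group at C-7.
Substituent prefixes are cited in alphabetical order (multiplying prefixes like di-/tri- are ignored for ordering).
Putting it together: 6-bromo-9-chloro-7-fluoronon-2-yne.

6-bromo-9-chloro-7-fluoronon-2-yne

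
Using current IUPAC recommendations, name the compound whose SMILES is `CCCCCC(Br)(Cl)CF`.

The longest continuous carbon chain has 7 atoms, so the parent hydride is heptane.
Number the chain so that the substituent locant set {1,2,2} is lower than {6,6,7} at the first point of difference.
That gives a bromo group at C-2; a chloro group at C-2; a fluoro group at C-1.
The substituents are ordered alphabetically, ignoring any di-/tri- multipliers.
Putting it together: 2-bromo-2-chloro-1-fluoroheptane.

2-bromo-2-chloro-1-fluoroheptane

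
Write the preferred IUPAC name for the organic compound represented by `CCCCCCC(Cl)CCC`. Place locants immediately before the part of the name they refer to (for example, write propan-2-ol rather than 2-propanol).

4-chlorodecane

The parent chain contains 10 carbons (decane).
Choose the numbering such that the substituent locant set {4} is lower than {7} at the first point of difference.
This places a chloro group at C-4.
The name is 4-chlorodecane.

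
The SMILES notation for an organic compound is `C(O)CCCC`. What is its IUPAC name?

The longest carbon chain that includes the –OH group has 5 carbons, so the parent hydride is pentane.
An alcohol (–OH) is the principal characteristic group, giving the suffix -ol.
Choose the numbering such that numbering from this end puts the hydroxyl group at C-1 rather than C-5.
That gives the hydroxyl at C-1.
Putting it together: pentan-1-ol.

pentan-1-ol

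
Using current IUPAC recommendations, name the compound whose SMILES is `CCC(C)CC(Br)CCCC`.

5-bromo-3-methylnonane

The longest continuous carbon chain has 9 atoms, so the parent hydride is nonane.
The numbering direction is chosen so that the substituent locant set {3,5} is lower than {5,7} at the first point of difference.
With this numbering: a bromo group at C-5; a methyl group at C-3.
Substituent prefixes are cited in alphabetical order (multiplying prefixes like di-/tri- are ignored for ordering).
Assembling the pieces gives 5-bromo-3-methylnonane.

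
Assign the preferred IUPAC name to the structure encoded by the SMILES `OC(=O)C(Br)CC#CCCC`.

2-bromooct-4-ynoic acid

Counting along the main chain through the –COOH group and the multiple bond gives 8 carbons: the parent is octane.
The principal characteristic group is a carboxylic acid (terminal –COOH), named with the suffix -oic acid.
A C≡C triple bond in the chain gives the infix -yne-.
Choose the numbering such that the carboxylic acid carbon is C-1 by definition.
With this numbering: the triple bond between C-4 and C-5; a bromo group at C-2.
Assembling the pieces gives 2-bromooct-4-ynoic acid.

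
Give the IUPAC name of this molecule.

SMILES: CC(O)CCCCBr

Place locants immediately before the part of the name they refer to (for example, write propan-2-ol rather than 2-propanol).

The longest carbon chain that includes the –OH group has 6 carbons, so the parent hydride is hexane.
The principal characteristic group is an alcohol (–OH), named with the suffix -ol.
Choose the numbering such that numbering from this end puts the hydroxyl group at C-2 rather than C-5.
This places the hydroxyl at C-2; a bromo group at C-6.
The name is 6-bromohexan-2-ol.

6-bromohexan-2-ol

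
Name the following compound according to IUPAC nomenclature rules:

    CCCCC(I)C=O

Counting along the main chain through the –CHO group gives 6 carbons: the parent is hexane.
The highest-priority functional group is an aldehyde (terminal –CHO), so the name ends in -al.
The numbering direction is chosen so that the aldehyde carbon is C-1 by definition.
With this numbering: an iodo group at C-2.
The name is 2-iodohexanal.

2-iodohexanal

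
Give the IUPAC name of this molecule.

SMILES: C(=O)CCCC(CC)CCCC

5-ethylnonanal

The longest carbon chain that includes the –CHO group has 9 carbons, so the parent hydride is nonane.
An aldehyde (terminal –CHO) is the principal characteristic group, giving the suffix -al.
Choose the numbering such that the aldehyde carbon is C-1 by definition.
This places an ethyl group at C-5.
Putting it together: 5-ethylnonanal.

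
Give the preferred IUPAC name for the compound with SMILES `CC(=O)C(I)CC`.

3-iodopentan-2-one

The longest chain bearing the carbonyl is 5 carbons long (pentane).
The principal characteristic group is a ketone (C=O on an internal carbon), named with the suffix -one.
The numbering direction is chosen so that numbering from this end puts the carbonyl group at C-2 rather than C-4.
This places the carbonyl at C-2; an iodo group at C-3.
Assembling the pieces gives 3-iodopentan-2-one.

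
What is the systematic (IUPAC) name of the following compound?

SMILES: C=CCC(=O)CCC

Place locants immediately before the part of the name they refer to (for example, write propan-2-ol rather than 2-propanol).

hept-1-en-4-one

The longest chain bearing the carbonyl and the multiple bond is 7 carbons long (heptane).
The highest-priority functional group is a ketone (C=O on an internal carbon), so the name ends in -one.
The chain contains a C=C double bond, so the unsaturation ending is -ene.
Choose the numbering such that numbering from this end puts the double bond at C-1 rather than C-6.
With this numbering: the carbonyl at C-4; the double bond between C-1 and C-2.
The name is hept-1-en-4-one.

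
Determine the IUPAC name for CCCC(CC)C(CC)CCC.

The longest carbon chain is 8 atoms: the parent is octane.
The molecule is symmetric, so either numbering direction gives the same locants.
That gives ethyl groups at C-4 and C-5.
The name is 4,5-diethyloctane.

4,5-diethyloctane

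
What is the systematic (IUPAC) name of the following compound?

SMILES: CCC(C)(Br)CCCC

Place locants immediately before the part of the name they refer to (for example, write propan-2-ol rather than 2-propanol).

The parent chain contains 7 carbons (heptane).
Number the chain so that the substituent locant set {3,3} is lower than {5,5} at the first point of difference.
With this numbering: a bromo group at C-3; a methyl group at C-3.
The substituents are ordered alphabetically, ignoring any di-/tri- multipliers.
The name is 3-bromo-3-methylheptane.

3-bromo-3-methylheptane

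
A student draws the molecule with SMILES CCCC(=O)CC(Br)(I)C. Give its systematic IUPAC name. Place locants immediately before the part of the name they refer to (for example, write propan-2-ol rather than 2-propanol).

2-bromo-2-iodoheptan-4-one

The longest carbon chain that includes the carbonyl has 7 carbons, so the parent hydride is heptane.
The principal characteristic group is a ketone (C=O on an internal carbon), named with the suffix -one.
Number the chain so that the substituent locant set {2,2} is lower than {6,6} at the first point of difference.
This places the carbonyl at C-4; a bromo group at C-2; an iodo group at C-2.
Substituent prefixes are cited in alphabetical order (multiplying prefixes like di-/tri- are ignored for ordering).
Putting it together: 2-bromo-2-iodoheptan-4-one.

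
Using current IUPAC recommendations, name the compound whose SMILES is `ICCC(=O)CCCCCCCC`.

The longest carbon chain that includes the carbonyl has 11 carbons, so the parent hydride is undecane.
A ketone (C=O on an internal carbon) is the principal characteristic group, giving the suffix -one.
Choose the numbering such that numbering from this end puts the carbonyl group at C-3 rather than C-9.
With this numbering: the carbonyl at C-3; an iodo group at C-1.
The name is 1-iodoundecan-3-one.

1-iodoundecan-3-one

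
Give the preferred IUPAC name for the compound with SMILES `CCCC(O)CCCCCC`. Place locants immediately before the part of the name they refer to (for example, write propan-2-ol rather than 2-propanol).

The longest carbon chain that includes the –OH group has 10 carbons, so the parent hydride is decane.
The highest-priority functional group is an alcohol (–OH), so the name ends in -ol.
The numbering direction is chosen so that numbering from this end puts the hydroxyl group at C-4 rather than C-7.
This places the hydroxyl at C-4.
Putting it together: decan-4-ol.

decan-4-ol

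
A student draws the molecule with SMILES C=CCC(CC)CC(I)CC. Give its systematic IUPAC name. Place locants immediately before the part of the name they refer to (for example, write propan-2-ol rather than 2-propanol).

The longest carbon chain that includes the multiple bond has 8 carbons, so the parent hydride is octane.
The chain contains a C=C double bond, so the unsaturation ending is -ene.
Number the chain so that numbering from this end puts the double bond at C-1 rather than C-7.
That gives the double bond between C-1 and C-2; an ethyl group at C-4; an iodo group at C-6.
The substituents are ordered alphabetically, ignoring any di-/tri- multipliers.
Putting it together: 4-ethyl-6-iodooct-1-ene.

4-ethyl-6-iodooct-1-ene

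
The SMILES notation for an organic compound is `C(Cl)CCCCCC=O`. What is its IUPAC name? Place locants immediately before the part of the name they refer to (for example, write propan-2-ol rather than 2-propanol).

The longest chain bearing the –CHO group is 7 carbons long (heptane).
An aldehyde (terminal –CHO) is the principal characteristic group, giving the suffix -al.
The numbering direction is chosen so that the aldehyde carbon is C-1 by definition.
That gives a chloro group at C-7.
The name is 7-chloroheptanal.

7-chloroheptanal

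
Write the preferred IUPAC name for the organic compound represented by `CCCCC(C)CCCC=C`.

6-methyldec-1-ene

The longest carbon chain that includes the multiple bond has 10 carbons, so the parent hydride is decane.
There is one C=C double bond, indicated by the ending -ene.
Choose the numbering such that numbering from this end puts the double bond at C-1 rather than C-9.
With this numbering: the double bond between C-1 and C-2; a methyl group at C-6.
The name is 6-methyldec-1-ene.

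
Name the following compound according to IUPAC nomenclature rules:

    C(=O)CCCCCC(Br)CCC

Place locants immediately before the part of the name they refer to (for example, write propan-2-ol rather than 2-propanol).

7-bromodecanal

The longest carbon chain that includes the –CHO group has 10 carbons, so the parent hydride is decane.
The highest-priority functional group is an aldehyde (terminal –CHO), so the name ends in -al.
Choose the numbering such that the aldehyde carbon is C-1 by definition.
This places a bromo group at C-7.
Assembling the pieces gives 7-bromodecanal.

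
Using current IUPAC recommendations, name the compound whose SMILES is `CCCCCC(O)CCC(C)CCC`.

9-methyldodecan-6-ol

The longest chain bearing the –OH group is 12 carbons long (dodecane).
An alcohol (–OH) is the principal characteristic group, giving the suffix -ol.
Choose the numbering such that numbering from this end puts the hydroxyl group at C-6 rather than C-7.
This places the hydroxyl at C-6; a methyl group at C-9.
Assembling the pieces gives 9-methyldodecan-6-ol.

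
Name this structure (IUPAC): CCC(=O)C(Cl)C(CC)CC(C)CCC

4-chloro-5-ethyl-7-methyldecan-3-one

Counting along the main chain through the carbonyl gives 10 carbons: the parent is decane.
The principal characteristic group is a ketone (C=O on an internal carbon), named with the suffix -one.
Choose the numbering such that numbering from this end puts the carbonyl group at C-3 rather than C-8.
With this numbering: the carbonyl at C-3; a chloro group at C-4; an ethyl group at C-5; a methyl group at C-7.
The substituents are ordered alphabetically, ignoring any di-/tri- multipliers.
Assembling the pieces gives 4-chloro-5-ethyl-7-methyldecan-3-one.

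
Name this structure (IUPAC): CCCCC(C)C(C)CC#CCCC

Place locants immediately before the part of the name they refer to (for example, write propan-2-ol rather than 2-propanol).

7,8-dimethyldodec-4-yne

Counting along the main chain through the multiple bond gives 12 carbons: the parent is dodecane.
There is one C≡C triple bond, indicated by the ending -yne.
Choose the numbering such that numbering from this end puts the triple bond at C-4 rather than C-8.
That gives the triple bond between C-4 and C-5; methyl groups at C-7 and C-8.
Assembling the pieces gives 7,8-dimethyldodec-4-yne.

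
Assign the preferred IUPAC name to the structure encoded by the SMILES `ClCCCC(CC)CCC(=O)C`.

The longest chain bearing the carbonyl is 8 carbons long (octane).
The highest-priority functional group is a ketone (C=O on an internal carbon), so the name ends in -one.
Number the chain so that numbering from this end puts the carbonyl group at C-2 rather than C-7.
This places the carbonyl at C-2; a chloro group at C-8; an ethyl group at C-5.
The substituents are ordered alphabetically, ignoring any di-/tri- multipliers.
The name is 8-chloro-5-ethyloctan-2-one.

8-chloro-5-ethyloctan-2-one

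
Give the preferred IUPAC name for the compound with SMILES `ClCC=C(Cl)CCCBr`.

6-bromo-1,3-dichlorohex-2-ene

The longest chain bearing the multiple bond is 6 carbons long (hexane).
A C=C double bond in the chain gives the infix -ene-.
Number the chain so that numbering from this end puts the double bond at C-2 rather than C-4.
That gives the double bond between C-2 and C-3; a bromo group at C-6; chloro groups at C-1 and C-3.
The substituents are ordered alphabetically, ignoring any di-/tri- multipliers.
The name is 6-bromo-1,3-dichlorohex-2-ene.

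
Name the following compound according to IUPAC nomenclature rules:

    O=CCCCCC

hexanal

Counting along the main chain through the –CHO group gives 6 carbons: the parent is hexane.
The principal characteristic group is an aldehyde (terminal –CHO), named with the suffix -al.
Choose the numbering such that the aldehyde carbon is C-1 by definition.
Putting it together: hexanal.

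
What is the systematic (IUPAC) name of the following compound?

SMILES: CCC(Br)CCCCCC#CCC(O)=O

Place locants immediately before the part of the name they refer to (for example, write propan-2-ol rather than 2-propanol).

10-bromododec-3-ynoic acid

The longest chain bearing the –COOH group and the multiple bond is 12 carbons long (dodecane).
The principal characteristic group is a carboxylic acid (terminal –COOH), named with the suffix -oic acid.
A C≡C triple bond in the chain gives the infix -yne-.
Choose the numbering such that the carboxylic acid carbon is C-1 by definition.
This places the triple bond between C-3 and C-4; a bromo group at C-10.
The name is 10-bromododec-3-ynoic acid.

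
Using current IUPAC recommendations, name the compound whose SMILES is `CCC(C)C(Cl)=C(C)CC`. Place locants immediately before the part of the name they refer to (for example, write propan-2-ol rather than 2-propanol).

4-chloro-3,5-dimethylhept-3-ene

The longest carbon chain that includes the multiple bond has 7 carbons, so the parent hydride is heptane.
A C=C double bond in the chain gives the infix -ene-.
Number the chain so that numbering from this end puts the double bond at C-3 rather than C-4.
That gives the double bond between C-3 and C-4; a chloro group at C-4; methyl groups at C-3 and C-5.
Substituent prefixes are cited in alphabetical order (multiplying prefixes like di-/tri- are ignored for ordering).
Putting it together: 4-chloro-3,5-dimethylhept-3-ene.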